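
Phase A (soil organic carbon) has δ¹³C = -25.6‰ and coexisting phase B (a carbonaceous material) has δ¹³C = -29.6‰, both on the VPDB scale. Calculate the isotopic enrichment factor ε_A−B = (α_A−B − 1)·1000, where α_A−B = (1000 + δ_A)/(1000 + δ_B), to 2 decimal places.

α_A−B = (1000 + -25.6) / (1000 + -29.6) = 974.4 / 970.4 = 1.004122
ε_A−B = (1.004122 − 1) × 1000 = 4.122‰
(The approximation ε ≈ δ_A − δ_B would give 4.0‰.)

4.12‰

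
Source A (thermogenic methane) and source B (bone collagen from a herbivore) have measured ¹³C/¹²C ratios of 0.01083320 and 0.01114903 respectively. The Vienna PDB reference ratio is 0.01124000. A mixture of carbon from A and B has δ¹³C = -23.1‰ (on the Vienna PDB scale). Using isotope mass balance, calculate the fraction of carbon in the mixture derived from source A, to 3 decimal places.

0.534

δ_A = (0.01083320/0.01124000 − 1)×1000 = (0.963808 − 1)×1000 = -36.192‰
δ_B = (0.01114903/0.01124000 − 1)×1000 = (0.991907 − 1)×1000 = -8.093‰
f_A = (δ_mix − δ_B)/(δ_A − δ_B) = (-23.1 − (-8.093))/(-36.192 − (-8.093))
f_A = -15.007 / -28.099 = 0.5341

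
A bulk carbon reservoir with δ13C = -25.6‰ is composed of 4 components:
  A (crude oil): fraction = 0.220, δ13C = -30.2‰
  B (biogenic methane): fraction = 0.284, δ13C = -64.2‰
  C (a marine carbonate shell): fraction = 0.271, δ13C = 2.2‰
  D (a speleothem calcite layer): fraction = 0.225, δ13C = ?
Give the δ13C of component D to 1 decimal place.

Isotope mass balance: δ_bulk = Σ fᵢ·δᵢ.
-25.6 = 0.220×(-30.2) + 0.284×(-64.2) + 0.271×(2.2) + 0.225×δ_D
0.225·δ_D = -25.6 − (-24.281) = -1.319
δ_D = -1.319 / 0.225 = -5.86‰

-5.9‰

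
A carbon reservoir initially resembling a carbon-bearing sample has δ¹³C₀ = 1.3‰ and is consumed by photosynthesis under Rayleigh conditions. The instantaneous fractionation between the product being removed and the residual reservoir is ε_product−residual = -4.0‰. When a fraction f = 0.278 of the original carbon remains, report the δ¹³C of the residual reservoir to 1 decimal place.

6.4‰

Rayleigh residual: δ_res = (δ₀ + 1000)·f^(α−1) − 1000
α = ε/1000 + 1 = 0.99600, so α − 1 = -0.00400
f^(α−1) = 0.278^(-0.00400) = 1.005134
δ_res = (1.3 + 1000) × 1.005134 − 1000 = 1006.440 − 1000 = 6.44‰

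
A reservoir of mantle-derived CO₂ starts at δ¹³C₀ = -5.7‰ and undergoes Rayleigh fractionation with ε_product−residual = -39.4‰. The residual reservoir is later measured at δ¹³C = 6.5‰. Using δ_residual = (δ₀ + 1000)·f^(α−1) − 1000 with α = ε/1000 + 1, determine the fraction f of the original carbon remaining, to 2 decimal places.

α − 1 = ε/1000 = -0.0394
(δ_res + 1000)/(δ₀ + 1000) = (6.5 + 1000)/(-5.7 + 1000) = 1006.5/994.3 = 1.012270
f = 1.012270^(1/-0.0394) = exp(ln(1.012270)/-0.0394) = exp(0.01220/-0.0394)
f = exp(-0.3095) = 0.7338

0.73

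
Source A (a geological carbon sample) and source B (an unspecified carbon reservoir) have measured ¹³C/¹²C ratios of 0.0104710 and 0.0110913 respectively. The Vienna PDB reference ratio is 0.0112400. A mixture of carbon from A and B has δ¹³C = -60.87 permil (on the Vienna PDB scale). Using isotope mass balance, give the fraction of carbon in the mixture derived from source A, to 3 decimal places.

δ_A = (0.0104710/0.0112400 − 1)×1000 = (0.931584 − 1)×1000 = -68.416 permil
δ_B = (0.0110913/0.0112400 − 1)×1000 = (0.986770 − 1)×1000 = -13.230 permil
f_A = (δ_mix − δ_B)/(δ_A − δ_B) = (-60.87 − (-13.230))/(-68.416 − (-13.230))
f_A = -47.640 / -55.187 = 0.8633

0.863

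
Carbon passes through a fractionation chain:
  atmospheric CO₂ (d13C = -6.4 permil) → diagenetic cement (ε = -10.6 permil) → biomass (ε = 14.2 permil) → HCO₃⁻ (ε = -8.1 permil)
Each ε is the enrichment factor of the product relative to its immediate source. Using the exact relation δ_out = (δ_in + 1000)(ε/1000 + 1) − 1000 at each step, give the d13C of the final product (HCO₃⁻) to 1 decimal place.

step 1: δ = (-6.40 + 1000)·(-10.6/1000 + 1) − 1000 = -16.93 permil
step 2: δ = (-16.93 + 1000)·(14.2/1000 + 1) − 1000 = -2.97 permil
step 3: δ = (-2.97 + 1000)·(-8.1/1000 + 1) − 1000 = -11.05 permil

-11.0 permil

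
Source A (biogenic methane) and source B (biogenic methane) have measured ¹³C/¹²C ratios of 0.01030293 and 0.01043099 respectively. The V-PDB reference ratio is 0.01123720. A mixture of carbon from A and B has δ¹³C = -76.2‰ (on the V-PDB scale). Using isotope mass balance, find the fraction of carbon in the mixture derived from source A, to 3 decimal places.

0.391

δ_A = (0.01030293/0.01123720 − 1)×1000 = (0.916859 − 1)×1000 = -83.141‰
δ_B = (0.01043099/0.01123720 − 1)×1000 = (0.928255 − 1)×1000 = -71.745‰
f_A = (δ_mix − δ_B)/(δ_A − δ_B) = (-76.2 − (-71.745))/(-83.141 − (-71.745))
f_A = -4.455 / -11.396 = 0.3909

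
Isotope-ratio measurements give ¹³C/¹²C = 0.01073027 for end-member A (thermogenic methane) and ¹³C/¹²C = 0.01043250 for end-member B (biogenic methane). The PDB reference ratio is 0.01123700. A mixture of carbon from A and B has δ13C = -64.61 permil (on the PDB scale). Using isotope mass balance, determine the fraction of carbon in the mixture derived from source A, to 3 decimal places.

0.264

δ_A = (0.01073027/0.01123700 − 1)×1000 = (0.954905 − 1)×1000 = -45.095 permil
δ_B = (0.01043250/0.01123700 − 1)×1000 = (0.928406 − 1)×1000 = -71.594 permil
f_A = (δ_mix − δ_B)/(δ_A − δ_B) = (-64.61 − (-71.594))/(-45.095 − (-71.594))
f_A = 6.984 / 26.499 = 0.2636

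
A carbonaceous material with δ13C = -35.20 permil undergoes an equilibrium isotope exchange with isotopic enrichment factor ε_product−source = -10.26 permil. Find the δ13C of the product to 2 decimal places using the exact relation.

-45.10 permil

To first order, δ_product ≈ δ_source + ε = -45.46 permil.
Exactly, δ_product = (δ_source + 1000)·(ε/1000 + 1) − 1000.
δ_product = (-35.20 + 1000) × (-10.26/1000 + 1) − 1000
δ_product = -45.099 permil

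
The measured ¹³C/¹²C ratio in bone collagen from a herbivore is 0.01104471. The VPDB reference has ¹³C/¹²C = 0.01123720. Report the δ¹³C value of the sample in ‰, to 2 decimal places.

-17.13‰

δ¹³C = (R_sample / R_standard − 1) × 1000
R_sample / R_standard = 0.01104471 / 0.01123720 = 0.982870
δ¹³C = (0.982870 − 1) × 1000 = -17.130‰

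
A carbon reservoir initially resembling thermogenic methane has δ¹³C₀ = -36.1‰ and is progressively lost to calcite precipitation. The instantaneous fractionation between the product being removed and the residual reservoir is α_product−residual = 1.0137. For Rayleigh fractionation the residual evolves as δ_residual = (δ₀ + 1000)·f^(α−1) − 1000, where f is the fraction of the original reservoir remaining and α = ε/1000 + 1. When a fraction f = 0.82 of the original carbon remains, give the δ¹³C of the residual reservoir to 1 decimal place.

Rayleigh residual: δ_res = (δ₀ + 1000)·f^(α−1) − 1000
α − 1 = 0.01370
f^(α−1) = 0.82^(0.01370) = 0.997285
δ_res = (-36.1 + 1000) × 0.997285 − 1000 = 961.283 − 1000 = -38.72‰

-38.7‰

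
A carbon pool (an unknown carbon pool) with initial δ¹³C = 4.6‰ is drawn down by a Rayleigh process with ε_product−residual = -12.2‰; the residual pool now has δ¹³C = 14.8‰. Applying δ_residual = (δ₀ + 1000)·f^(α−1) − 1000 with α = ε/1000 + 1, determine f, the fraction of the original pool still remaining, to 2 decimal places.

α − 1 = ε/1000 = -0.0122
(δ_res + 1000)/(δ₀ + 1000) = (14.8 + 1000)/(4.6 + 1000) = 1014.8/1004.6 = 1.010153
f = 1.010153^(1/-0.0122) = exp(ln(1.010153)/-0.0122) = exp(0.01010/-0.0122)
f = exp(-0.8280) = 0.4369

0.44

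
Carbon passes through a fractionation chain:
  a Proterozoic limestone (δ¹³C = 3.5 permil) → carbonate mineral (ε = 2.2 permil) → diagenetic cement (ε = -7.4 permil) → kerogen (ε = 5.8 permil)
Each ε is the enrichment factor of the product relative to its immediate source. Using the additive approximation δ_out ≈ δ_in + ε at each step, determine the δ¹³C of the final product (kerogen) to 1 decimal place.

4.1 permil

step 1: δ ≈ 3.5 + (2.2) = 5.7 permil
step 2: δ ≈ 5.7 + (-7.4) = -1.7 permil
step 3: δ ≈ -1.7 + (5.8) = 4.1 permil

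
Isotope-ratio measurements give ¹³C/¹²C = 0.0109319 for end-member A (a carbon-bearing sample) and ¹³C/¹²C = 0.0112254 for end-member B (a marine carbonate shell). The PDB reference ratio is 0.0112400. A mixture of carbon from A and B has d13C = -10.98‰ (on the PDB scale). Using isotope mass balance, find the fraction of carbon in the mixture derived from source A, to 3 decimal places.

0.371

δ_A = (0.0109319/0.0112400 − 1)×1000 = (0.972589 − 1)×1000 = -27.411‰
δ_B = (0.0112254/0.0112400 − 1)×1000 = (0.998701 − 1)×1000 = -1.299‰
f_A = (δ_mix − δ_B)/(δ_A − δ_B) = (-10.98 − (-1.299))/(-27.411 − (-1.299))
f_A = -9.681 / -26.112 = 0.3708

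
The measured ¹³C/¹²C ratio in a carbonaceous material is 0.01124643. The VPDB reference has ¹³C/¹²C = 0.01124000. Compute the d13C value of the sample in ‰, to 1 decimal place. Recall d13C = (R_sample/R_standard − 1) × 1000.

d13C = (R_sample / R_standard − 1) × 1000
R_sample / R_standard = 0.01124643 / 0.01124000 = 1.000572
d13C = (1.000572 − 1) × 1000 = 0.57‰

0.6‰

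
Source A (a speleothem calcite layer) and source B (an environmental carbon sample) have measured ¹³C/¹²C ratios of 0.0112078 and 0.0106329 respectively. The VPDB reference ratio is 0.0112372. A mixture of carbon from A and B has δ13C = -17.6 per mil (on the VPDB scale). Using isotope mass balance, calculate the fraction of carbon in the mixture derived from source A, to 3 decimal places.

0.707

δ_A = (0.0112078/0.0112372 − 1)×1000 = (0.997384 − 1)×1000 = -2.616 per mil
δ_B = (0.0106329/0.0112372 − 1)×1000 = (0.946223 − 1)×1000 = -53.777 per mil
f_A = (δ_mix − δ_B)/(δ_A − δ_B) = (-17.6 − (-53.777))/(-2.616 − (-53.777))
f_A = 36.177 / 51.160 = 0.7071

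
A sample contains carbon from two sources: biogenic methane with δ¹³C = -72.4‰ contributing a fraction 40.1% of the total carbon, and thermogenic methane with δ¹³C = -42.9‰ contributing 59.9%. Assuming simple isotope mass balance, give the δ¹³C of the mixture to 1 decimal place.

-54.7‰

δ_mix = f_A·δ_A + f_B·δ_B
δ_mix = 0.401 × (-72.4) + 0.599 × (-42.9)
δ_mix = -29.03 + -25.70 = -54.73‰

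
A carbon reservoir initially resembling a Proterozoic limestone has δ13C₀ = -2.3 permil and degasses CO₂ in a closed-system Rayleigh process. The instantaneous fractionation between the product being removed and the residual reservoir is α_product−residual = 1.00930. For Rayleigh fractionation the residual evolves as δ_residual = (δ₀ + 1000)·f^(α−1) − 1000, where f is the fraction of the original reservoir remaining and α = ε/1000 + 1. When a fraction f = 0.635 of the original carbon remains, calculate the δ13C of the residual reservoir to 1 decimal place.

Rayleigh residual: δ_res = (δ₀ + 1000)·f^(α−1) − 1000
α − 1 = 0.00930
f^(α−1) = 0.635^(0.00930) = 0.995785
δ_res = (-2.3 + 1000) × 0.995785 − 1000 = 993.495 − 1000 = -6.50 permil

-6.5 permil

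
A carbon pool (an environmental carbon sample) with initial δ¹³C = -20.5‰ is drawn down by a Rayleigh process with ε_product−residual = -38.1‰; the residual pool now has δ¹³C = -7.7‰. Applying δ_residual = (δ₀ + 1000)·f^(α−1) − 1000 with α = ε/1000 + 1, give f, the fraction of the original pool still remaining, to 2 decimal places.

0.71

α − 1 = ε/1000 = -0.0381
(δ_res + 1000)/(δ₀ + 1000) = (-7.7 + 1000)/(-20.5 + 1000) = 992.3/979.5 = 1.013068
f = 1.013068^(1/-0.0381) = exp(ln(1.013068)/-0.0381) = exp(0.01298/-0.0381)
f = exp(-0.3408) = 0.7112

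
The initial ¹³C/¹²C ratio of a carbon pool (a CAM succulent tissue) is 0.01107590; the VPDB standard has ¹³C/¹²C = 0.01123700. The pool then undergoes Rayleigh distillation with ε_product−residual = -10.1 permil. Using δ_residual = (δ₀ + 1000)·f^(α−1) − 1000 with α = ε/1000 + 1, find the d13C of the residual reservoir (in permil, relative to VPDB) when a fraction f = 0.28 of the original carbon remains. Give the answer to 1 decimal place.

-1.6 permil

δ₀ = (0.01107590/0.01123700 − 1)×1000 = (0.985663 − 1)×1000 = -14.337 permil
α − 1 = ε/1000 = -0.0101
f^(α−1) = 0.28^(-0.0101) = 1.012940
δ_res = (-14.337 + 1000) × 1.012940 − 1000 = 998.418 − 1000 = -1.58 permil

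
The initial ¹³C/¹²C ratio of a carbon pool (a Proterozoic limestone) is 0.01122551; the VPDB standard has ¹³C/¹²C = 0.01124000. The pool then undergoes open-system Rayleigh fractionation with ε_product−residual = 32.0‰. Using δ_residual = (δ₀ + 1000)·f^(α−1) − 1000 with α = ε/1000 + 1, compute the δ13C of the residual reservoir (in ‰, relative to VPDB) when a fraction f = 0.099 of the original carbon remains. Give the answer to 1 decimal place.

δ₀ = (0.01122551/0.01124000 − 1)×1000 = (0.998711 − 1)×1000 = -1.289‰
α − 1 = ε/1000 = 0.0320
f^(α−1) = 0.099^(0.0320) = 0.928668
δ_res = (-1.289 + 1000) × 0.928668 − 1000 = 927.470 − 1000 = -72.53‰

-72.5‰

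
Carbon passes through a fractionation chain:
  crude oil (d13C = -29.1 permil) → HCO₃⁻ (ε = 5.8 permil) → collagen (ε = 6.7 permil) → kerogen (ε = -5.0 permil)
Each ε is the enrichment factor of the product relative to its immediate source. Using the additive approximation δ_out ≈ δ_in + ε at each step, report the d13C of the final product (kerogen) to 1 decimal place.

step 1: δ ≈ -29.1 + (5.8) = -23.3 permil
step 2: δ ≈ -23.3 + (6.7) = -16.6 permil
step 3: δ ≈ -16.6 + (-5.0) = -21.6 permil

-21.6 permil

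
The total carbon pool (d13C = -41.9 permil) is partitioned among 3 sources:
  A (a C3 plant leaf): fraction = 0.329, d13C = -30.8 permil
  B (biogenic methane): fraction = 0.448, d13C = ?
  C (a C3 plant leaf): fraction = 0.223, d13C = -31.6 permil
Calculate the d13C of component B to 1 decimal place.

Isotope mass balance: δ_bulk = Σ fᵢ·δᵢ.
-41.9 = 0.329×(-30.8) + 0.448×δ_B + 0.223×(-31.6)
0.448·δ_B = -41.9 − (-17.180) = -24.720
δ_B = -24.720 / 0.448 = -55.18 permil

-55.2 permil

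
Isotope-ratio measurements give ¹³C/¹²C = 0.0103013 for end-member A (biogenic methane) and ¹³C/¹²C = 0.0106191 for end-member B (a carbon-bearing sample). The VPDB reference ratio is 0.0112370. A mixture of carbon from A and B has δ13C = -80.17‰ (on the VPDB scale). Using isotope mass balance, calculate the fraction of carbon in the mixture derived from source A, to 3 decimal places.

δ_A = (0.0103013/0.0112370 − 1)×1000 = (0.916730 − 1)×1000 = -83.270‰
δ_B = (0.0106191/0.0112370 − 1)×1000 = (0.945012 − 1)×1000 = -54.988‰
f_A = (δ_mix − δ_B)/(δ_A − δ_B) = (-80.17 − (-54.988))/(-83.270 − (-54.988))
f_A = -25.182 / -28.282 = 0.8904

0.890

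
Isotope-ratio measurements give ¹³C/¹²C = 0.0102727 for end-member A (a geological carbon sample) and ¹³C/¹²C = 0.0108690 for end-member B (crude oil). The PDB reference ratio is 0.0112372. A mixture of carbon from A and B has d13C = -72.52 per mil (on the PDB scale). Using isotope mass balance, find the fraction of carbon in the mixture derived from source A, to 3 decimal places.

δ_A = (0.0102727/0.0112372 − 1)×1000 = (0.914169 − 1)×1000 = -85.831 per mil
δ_B = (0.0108690/0.0112372 − 1)×1000 = (0.967234 − 1)×1000 = -32.766 per mil
f_A = (δ_mix − δ_B)/(δ_A − δ_B) = (-72.52 − (-32.766))/(-85.831 − (-32.766))
f_A = -39.754 / -53.065 = 0.7492

0.749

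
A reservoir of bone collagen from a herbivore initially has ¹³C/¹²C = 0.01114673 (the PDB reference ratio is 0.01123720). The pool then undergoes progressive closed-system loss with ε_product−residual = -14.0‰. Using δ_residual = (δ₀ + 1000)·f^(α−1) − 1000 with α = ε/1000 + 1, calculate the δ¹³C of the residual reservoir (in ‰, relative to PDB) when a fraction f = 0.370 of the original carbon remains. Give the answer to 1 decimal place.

5.9‰

δ₀ = (0.01114673/0.01123720 − 1)×1000 = (0.991949 − 1)×1000 = -8.051‰
α − 1 = ε/1000 = -0.0140
f^(α−1) = 0.370^(-0.0140) = 1.014017
δ_res = (-8.051 + 1000) × 1.014017 − 1000 = 1005.853 − 1000 = 5.85‰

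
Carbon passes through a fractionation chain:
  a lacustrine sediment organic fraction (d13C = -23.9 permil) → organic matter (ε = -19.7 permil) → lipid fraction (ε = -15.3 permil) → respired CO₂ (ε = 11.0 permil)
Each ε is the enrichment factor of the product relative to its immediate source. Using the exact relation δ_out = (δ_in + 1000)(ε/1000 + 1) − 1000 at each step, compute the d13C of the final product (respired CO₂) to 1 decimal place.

-47.4 permil

step 1: δ = (-23.90 + 1000)·(-19.7/1000 + 1) − 1000 = -43.13 permil
step 2: δ = (-43.13 + 1000)·(-15.3/1000 + 1) − 1000 = -57.77 permil
step 3: δ = (-57.77 + 1000)·(11.0/1000 + 1) − 1000 = -47.40 permil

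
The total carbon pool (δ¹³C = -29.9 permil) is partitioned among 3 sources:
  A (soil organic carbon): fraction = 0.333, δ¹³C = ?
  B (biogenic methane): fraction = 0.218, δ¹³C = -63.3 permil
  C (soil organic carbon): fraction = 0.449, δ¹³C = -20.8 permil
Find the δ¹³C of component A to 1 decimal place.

Isotope mass balance: δ_bulk = Σ fᵢ·δᵢ.
-29.9 = 0.333×δ_A + 0.218×(-63.3) + 0.449×(-20.8)
0.333·δ_A = -29.9 − (-23.139) = -6.761
δ_A = -6.761 / 0.333 = -20.30 permil

-20.3 permil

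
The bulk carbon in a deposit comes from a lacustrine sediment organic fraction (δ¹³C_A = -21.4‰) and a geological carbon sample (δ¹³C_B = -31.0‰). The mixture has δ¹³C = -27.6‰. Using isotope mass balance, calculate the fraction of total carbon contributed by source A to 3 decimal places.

0.354

δ_mix = f_A·δ_A + (1 − f_A)·δ_B  ⇒  f_A = (δ_mix − δ_B)/(δ_A − δ_B)
f_A = (-27.6 − (-31.0)) / (-21.4 − (-31.0))
f_A = 3.4 / 9.6 = 0.3542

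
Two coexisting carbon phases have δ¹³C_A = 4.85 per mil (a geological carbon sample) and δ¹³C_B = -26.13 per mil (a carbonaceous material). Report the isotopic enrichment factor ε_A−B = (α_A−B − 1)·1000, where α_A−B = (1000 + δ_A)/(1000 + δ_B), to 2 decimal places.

31.81 per mil

α_A−B = (1000 + 4.85) / (1000 + -26.13) = 1004.85 / 973.87 = 1.031811
ε_A−B = (1.031811 − 1) × 1000 = 31.811 per mil
(The approximation ε ≈ δ_A − δ_B would give 30.98 per mil.)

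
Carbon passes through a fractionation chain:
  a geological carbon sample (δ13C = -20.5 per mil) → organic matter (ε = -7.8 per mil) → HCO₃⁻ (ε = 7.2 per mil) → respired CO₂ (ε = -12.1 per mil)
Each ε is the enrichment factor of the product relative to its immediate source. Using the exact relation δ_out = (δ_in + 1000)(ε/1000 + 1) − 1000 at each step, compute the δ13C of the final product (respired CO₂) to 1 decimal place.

-33.0 per mil

step 1: δ = (-20.50 + 1000)·(-7.8/1000 + 1) − 1000 = -28.14 per mil
step 2: δ = (-28.14 + 1000)·(7.2/1000 + 1) − 1000 = -21.14 per mil
step 3: δ = (-21.14 + 1000)·(-12.1/1000 + 1) − 1000 = -32.99 per mil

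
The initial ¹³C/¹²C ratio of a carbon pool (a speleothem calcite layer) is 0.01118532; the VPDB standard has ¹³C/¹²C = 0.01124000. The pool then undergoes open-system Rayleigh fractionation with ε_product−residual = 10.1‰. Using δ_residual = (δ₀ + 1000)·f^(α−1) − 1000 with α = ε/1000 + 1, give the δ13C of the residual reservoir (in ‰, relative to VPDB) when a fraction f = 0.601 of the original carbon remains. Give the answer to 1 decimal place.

δ₀ = (0.01118532/0.01124000 − 1)×1000 = (0.995135 − 1)×1000 = -4.865‰
α − 1 = ε/1000 = 0.0101
f^(α−1) = 0.601^(0.0101) = 0.994871
δ_res = (-4.865 + 1000) × 0.994871 − 1000 = 990.031 − 1000 = -9.97‰

-10.0‰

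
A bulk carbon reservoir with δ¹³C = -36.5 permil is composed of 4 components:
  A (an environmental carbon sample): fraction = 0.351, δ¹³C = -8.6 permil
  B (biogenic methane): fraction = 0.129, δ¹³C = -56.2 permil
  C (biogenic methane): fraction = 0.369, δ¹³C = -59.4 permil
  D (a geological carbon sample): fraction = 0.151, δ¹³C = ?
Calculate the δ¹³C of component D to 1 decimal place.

-28.6 permil

Isotope mass balance: δ_bulk = Σ fᵢ·δᵢ.
-36.5 = 0.351×(-8.6) + 0.129×(-56.2) + 0.369×(-59.4) + 0.151×δ_D
0.151·δ_D = -36.5 − (-32.187) = -4.313
δ_D = -4.313 / 0.151 = -28.56 permil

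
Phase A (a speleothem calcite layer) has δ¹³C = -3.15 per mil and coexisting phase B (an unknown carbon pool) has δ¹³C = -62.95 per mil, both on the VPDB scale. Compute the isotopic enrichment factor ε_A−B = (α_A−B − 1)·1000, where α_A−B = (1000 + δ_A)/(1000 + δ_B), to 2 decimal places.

α_A−B = (1000 + -3.15) / (1000 + -62.95) = 996.85 / 937.05 = 1.063817
ε_A−B = (1.063817 − 1) × 1000 = 63.817 per mil
(The approximation ε ≈ δ_A − δ_B would give 59.80 per mil.)

63.82 per mil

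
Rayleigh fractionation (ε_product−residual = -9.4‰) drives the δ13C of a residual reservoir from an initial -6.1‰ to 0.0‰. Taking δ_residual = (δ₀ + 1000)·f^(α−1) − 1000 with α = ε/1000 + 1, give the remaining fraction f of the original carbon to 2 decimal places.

α − 1 = ε/1000 = -0.0094
(δ_res + 1000)/(δ₀ + 1000) = (0.0 + 1000)/(-6.1 + 1000) = 1000.0/993.9 = 1.006137
f = 1.006137^(1/-0.0094) = exp(ln(1.006137)/-0.0094) = exp(0.00612/-0.0094)
f = exp(-0.6509) = 0.5216

0.52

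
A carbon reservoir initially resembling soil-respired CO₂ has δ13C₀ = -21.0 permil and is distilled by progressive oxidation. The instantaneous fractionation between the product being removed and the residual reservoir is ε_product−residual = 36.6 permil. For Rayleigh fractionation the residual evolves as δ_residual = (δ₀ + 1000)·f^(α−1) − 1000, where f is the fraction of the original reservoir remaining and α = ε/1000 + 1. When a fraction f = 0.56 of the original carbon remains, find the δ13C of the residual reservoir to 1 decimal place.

-41.6 permil

Rayleigh residual: δ_res = (δ₀ + 1000)·f^(α−1) − 1000
α = ε/1000 + 1 = 1.03660, so α − 1 = 0.03660
f^(α−1) = 0.56^(0.03660) = 0.979002
δ_res = (-21.0 + 1000) × 0.979002 − 1000 = 958.443 − 1000 = -41.56 permil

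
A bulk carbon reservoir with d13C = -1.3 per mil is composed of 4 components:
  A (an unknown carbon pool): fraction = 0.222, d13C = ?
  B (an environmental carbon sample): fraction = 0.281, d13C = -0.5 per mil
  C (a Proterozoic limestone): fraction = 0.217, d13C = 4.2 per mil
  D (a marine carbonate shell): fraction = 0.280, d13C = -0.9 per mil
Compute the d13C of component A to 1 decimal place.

Isotope mass balance: δ_bulk = Σ fᵢ·δᵢ.
-1.3 = 0.222×δ_A + 0.281×(-0.5) + 0.217×(4.2) + 0.280×(-0.9)
0.222·δ_A = -1.3 − (0.519) = -1.819
δ_A = -1.819 / 0.222 = -8.19 per mil

-8.2 per mil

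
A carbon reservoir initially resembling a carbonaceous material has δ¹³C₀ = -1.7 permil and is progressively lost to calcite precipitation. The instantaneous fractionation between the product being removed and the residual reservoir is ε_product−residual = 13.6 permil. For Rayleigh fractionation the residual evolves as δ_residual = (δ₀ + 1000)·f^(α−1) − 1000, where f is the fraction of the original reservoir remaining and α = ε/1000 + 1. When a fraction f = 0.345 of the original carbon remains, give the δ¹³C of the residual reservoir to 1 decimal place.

-16.0 permil

Rayleigh residual: δ_res = (δ₀ + 1000)·f^(α−1) − 1000
α = ε/1000 + 1 = 1.01360, so α − 1 = 0.01360
f^(α−1) = 0.345^(0.01360) = 0.985631
δ_res = (-1.7 + 1000) × 0.985631 − 1000 = 983.955 − 1000 = -16.04 permil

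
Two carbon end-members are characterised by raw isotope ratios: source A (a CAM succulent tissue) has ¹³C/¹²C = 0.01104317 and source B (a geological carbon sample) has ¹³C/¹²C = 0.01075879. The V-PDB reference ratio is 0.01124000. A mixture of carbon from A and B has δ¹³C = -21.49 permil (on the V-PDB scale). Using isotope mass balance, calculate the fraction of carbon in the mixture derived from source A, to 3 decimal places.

δ_A = (0.01104317/0.01124000 − 1)×1000 = (0.982488 − 1)×1000 = -17.512 permil
δ_B = (0.01075879/0.01124000 − 1)×1000 = (0.957188 − 1)×1000 = -42.812 permil
f_A = (δ_mix − δ_B)/(δ_A − δ_B) = (-21.49 − (-42.812))/(-17.512 − (-42.812))
f_A = 21.322 / 25.301 = 0.8428

0.843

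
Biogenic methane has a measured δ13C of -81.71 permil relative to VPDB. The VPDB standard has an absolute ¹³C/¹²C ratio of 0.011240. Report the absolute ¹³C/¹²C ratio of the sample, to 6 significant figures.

0.0103216

R_sample = R_standard × (δ13C/1000 + 1)
R_sample = 0.011240 × (-81.71/1000 + 1) = 0.011240 × 0.918290
R_sample = 0.0103216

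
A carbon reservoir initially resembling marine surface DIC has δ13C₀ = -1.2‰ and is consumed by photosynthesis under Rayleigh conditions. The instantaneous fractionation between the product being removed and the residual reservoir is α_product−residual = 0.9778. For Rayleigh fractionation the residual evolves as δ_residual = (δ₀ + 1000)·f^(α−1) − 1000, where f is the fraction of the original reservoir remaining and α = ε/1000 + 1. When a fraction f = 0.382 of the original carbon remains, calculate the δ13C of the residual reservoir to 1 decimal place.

Rayleigh residual: δ_res = (δ₀ + 1000)·f^(α−1) − 1000
α − 1 = -0.02220
f^(α−1) = 0.382^(-0.02220) = 1.021594
δ_res = (-1.2 + 1000) × 1.021594 − 1000 = 1020.368 − 1000 = 20.37‰

20.4‰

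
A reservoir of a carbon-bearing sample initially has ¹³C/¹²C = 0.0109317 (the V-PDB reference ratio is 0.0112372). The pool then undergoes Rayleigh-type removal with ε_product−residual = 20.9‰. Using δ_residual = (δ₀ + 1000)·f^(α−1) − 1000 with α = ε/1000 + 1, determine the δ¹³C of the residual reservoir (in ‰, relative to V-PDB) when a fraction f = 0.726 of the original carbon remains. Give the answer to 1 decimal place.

δ₀ = (0.0109317/0.0112372 − 1)×1000 = (0.972814 − 1)×1000 = -27.186‰
α − 1 = ε/1000 = 0.0209
f^(α−1) = 0.726^(0.0209) = 0.993330
δ_res = (-27.186 + 1000) × 0.993330 − 1000 = 966.325 − 1000 = -33.68‰

-33.7‰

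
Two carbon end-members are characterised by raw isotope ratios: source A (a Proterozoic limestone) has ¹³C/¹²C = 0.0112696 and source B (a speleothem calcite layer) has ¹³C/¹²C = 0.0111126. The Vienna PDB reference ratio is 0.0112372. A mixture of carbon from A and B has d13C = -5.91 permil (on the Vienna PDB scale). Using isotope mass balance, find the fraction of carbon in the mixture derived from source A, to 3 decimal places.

δ_A = (0.0112696/0.0112372 − 1)×1000 = (1.002883 − 1)×1000 = 2.883 permil
δ_B = (0.0111126/0.0112372 − 1)×1000 = (0.988912 − 1)×1000 = -11.088 permil
f_A = (δ_mix − δ_B)/(δ_A − δ_B) = (-5.91 − (-11.088))/(2.883 − (-11.088))
f_A = 5.178 / 13.971 = 0.3706

0.371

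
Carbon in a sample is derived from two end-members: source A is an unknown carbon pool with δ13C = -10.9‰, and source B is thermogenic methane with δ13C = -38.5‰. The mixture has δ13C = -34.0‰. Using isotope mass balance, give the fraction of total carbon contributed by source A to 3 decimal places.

0.163

δ_mix = f_A·δ_A + (1 − f_A)·δ_B  ⇒  f_A = (δ_mix − δ_B)/(δ_A − δ_B)
f_A = (-34.0 − (-38.5)) / (-10.9 − (-38.5))
f_A = 4.5 / 27.6 = 0.1630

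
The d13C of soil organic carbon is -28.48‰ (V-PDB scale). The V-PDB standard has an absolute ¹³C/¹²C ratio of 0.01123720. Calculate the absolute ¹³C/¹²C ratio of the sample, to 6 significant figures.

R_sample = R_standard × (d13C/1000 + 1)
R_sample = 0.01123720 × (-28.48/1000 + 1) = 0.01123720 × 0.971520
R_sample = 0.0109172

0.0109172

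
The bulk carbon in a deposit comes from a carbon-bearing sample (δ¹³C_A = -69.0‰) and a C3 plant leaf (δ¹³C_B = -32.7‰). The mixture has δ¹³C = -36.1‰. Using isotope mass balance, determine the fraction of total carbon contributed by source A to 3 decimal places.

0.094

δ_mix = f_A·δ_A + (1 − f_A)·δ_B  ⇒  f_A = (δ_mix − δ_B)/(δ_A − δ_B)
f_A = (-36.1 − (-32.7)) / (-69.0 − (-32.7))
f_A = -3.4 / -36.3 = 0.0937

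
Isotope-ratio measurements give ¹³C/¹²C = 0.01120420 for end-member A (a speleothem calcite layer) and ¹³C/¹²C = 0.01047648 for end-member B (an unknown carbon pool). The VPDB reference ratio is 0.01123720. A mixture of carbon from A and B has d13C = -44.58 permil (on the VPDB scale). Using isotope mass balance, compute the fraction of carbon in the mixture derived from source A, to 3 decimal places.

0.357

δ_A = (0.01120420/0.01123720 − 1)×1000 = (0.997063 − 1)×1000 = -2.937 permil
δ_B = (0.01047648/0.01123720 − 1)×1000 = (0.932303 − 1)×1000 = -67.697 permil
f_A = (δ_mix − δ_B)/(δ_A − δ_B) = (-44.58 − (-67.697))/(-2.937 − (-67.697))
f_A = 23.117 / 64.760 = 0.3570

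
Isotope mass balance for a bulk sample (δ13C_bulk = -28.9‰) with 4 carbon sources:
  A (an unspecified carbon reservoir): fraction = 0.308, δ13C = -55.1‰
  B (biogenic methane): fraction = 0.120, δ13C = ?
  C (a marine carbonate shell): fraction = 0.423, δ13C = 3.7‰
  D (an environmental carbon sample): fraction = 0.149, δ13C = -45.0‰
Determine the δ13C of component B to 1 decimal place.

-56.6‰

Isotope mass balance: δ_bulk = Σ fᵢ·δᵢ.
-28.9 = 0.308×(-55.1) + 0.120×δ_B + 0.423×(3.7) + 0.149×(-45.0)
0.120·δ_B = -28.9 − (-22.111) = -6.789
δ_B = -6.789 / 0.120 = -56.58‰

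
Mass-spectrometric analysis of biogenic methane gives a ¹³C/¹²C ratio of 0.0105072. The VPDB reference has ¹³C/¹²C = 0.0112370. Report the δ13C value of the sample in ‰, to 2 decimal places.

-64.95‰

δ13C = (R_sample / R_standard − 1) × 1000
R_sample / R_standard = 0.0105072 / 0.0112370 = 0.935054
δ13C = (0.935054 − 1) × 1000 = -64.946‰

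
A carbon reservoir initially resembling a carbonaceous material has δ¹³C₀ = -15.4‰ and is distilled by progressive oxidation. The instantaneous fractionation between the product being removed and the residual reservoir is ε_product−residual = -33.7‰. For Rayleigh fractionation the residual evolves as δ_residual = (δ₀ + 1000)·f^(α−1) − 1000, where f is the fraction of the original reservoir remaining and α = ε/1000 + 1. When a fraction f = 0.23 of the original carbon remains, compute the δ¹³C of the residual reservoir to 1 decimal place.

34.6‰

Rayleigh residual: δ_res = (δ₀ + 1000)·f^(α−1) − 1000
α = ε/1000 + 1 = 0.96630, so α − 1 = -0.03370
f^(α−1) = 0.23^(-0.03370) = 1.050775
δ_res = (-15.4 + 1000) × 1.050775 − 1000 = 1034.593 − 1000 = 34.59‰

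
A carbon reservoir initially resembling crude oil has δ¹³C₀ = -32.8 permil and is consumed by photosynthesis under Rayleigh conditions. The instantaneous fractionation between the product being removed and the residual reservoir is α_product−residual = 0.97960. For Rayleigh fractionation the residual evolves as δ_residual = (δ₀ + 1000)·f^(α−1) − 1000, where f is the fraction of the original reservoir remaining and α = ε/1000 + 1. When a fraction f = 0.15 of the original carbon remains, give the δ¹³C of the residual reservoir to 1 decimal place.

Rayleigh residual: δ_res = (δ₀ + 1000)·f^(α−1) − 1000
α − 1 = -0.02040
f^(α−1) = 0.15^(-0.02040) = 1.039460
δ_res = (-32.8 + 1000) × 1.039460 − 1000 = 1005.366 − 1000 = 5.37 permil

5.4 permil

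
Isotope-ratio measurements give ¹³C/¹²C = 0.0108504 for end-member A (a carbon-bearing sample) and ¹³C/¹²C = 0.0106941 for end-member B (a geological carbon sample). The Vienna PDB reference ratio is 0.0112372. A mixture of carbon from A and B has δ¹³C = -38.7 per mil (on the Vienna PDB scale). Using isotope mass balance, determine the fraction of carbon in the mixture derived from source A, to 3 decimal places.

0.692

δ_A = (0.0108504/0.0112372 − 1)×1000 = (0.965579 − 1)×1000 = -34.421 per mil
δ_B = (0.0106941/0.0112372 − 1)×1000 = (0.951669 − 1)×1000 = -48.331 per mil
f_A = (δ_mix − δ_B)/(δ_A − δ_B) = (-38.7 − (-48.331))/(-34.421 − (-48.331))
f_A = 9.631 / 13.909 = 0.6924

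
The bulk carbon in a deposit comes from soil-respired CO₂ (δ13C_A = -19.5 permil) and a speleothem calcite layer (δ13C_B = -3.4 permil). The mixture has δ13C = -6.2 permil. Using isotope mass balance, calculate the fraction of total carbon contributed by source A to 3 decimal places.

0.174

δ_mix = f_A·δ_A + (1 − f_A)·δ_B  ⇒  f_A = (δ_mix − δ_B)/(δ_A − δ_B)
f_A = (-6.2 − (-3.4)) / (-19.5 − (-3.4))
f_A = -2.8 / -16.1 = 0.1739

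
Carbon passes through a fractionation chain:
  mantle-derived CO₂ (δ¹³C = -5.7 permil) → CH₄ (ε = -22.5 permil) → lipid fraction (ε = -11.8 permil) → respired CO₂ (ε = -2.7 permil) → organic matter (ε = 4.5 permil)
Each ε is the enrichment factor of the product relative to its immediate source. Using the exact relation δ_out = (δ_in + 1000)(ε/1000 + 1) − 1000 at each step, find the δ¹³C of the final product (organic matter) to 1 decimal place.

step 1: δ = (-5.70 + 1000)·(-22.5/1000 + 1) − 1000 = -28.07 permil
step 2: δ = (-28.07 + 1000)·(-11.8/1000 + 1) − 1000 = -39.54 permil
step 3: δ = (-39.54 + 1000)·(-2.7/1000 + 1) − 1000 = -42.13 permil
step 4: δ = (-42.13 + 1000)·(4.5/1000 + 1) − 1000 = -37.82 permil

-37.8 permil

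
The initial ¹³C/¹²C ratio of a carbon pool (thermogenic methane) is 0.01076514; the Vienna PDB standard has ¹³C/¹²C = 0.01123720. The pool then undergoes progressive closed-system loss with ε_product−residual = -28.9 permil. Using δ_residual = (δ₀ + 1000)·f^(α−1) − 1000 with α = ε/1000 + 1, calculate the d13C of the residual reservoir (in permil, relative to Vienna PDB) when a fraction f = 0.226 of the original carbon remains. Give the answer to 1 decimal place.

0.1 permil

δ₀ = (0.01076514/0.01123720 − 1)×1000 = (0.957991 − 1)×1000 = -42.009 permil
α − 1 = ε/1000 = -0.0289
f^(α−1) = 0.226^(-0.0289) = 1.043918
δ_res = (-42.009 + 1000) × 1.043918 − 1000 = 1000.064 − 1000 = 0.06 permil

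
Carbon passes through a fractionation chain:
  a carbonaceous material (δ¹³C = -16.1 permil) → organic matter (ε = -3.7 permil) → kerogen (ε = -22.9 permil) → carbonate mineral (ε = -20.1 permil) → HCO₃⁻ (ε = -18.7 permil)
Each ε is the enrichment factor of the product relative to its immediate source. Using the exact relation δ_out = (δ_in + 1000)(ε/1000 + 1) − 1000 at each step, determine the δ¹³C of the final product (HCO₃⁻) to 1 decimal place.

step 1: δ = (-16.10 + 1000)·(-3.7/1000 + 1) − 1000 = -19.74 permil
step 2: δ = (-19.74 + 1000)·(-22.9/1000 + 1) − 1000 = -42.19 permil
step 3: δ = (-42.19 + 1000)·(-20.1/1000 + 1) − 1000 = -61.44 permil
step 4: δ = (-61.44 + 1000)·(-18.7/1000 + 1) − 1000 = -78.99 permil

-79.0 permil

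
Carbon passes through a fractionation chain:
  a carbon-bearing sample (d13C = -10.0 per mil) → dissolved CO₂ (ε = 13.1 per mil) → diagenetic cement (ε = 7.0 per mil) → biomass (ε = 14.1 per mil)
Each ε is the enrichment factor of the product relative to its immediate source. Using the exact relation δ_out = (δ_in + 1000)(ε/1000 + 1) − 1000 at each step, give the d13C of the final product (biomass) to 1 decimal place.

step 1: δ = (-10.00 + 1000)·(13.1/1000 + 1) − 1000 = 2.97 per mil
step 2: δ = (2.97 + 1000)·(7.0/1000 + 1) − 1000 = 9.99 per mil
step 3: δ = (9.99 + 1000)·(14.1/1000 + 1) − 1000 = 24.23 per mil

24.2 per mil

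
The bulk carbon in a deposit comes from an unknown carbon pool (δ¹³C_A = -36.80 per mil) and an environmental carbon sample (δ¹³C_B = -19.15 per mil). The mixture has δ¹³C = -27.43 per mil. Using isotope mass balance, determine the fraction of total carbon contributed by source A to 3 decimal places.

δ_mix = f_A·δ_A + (1 − f_A)·δ_B  ⇒  f_A = (δ_mix − δ_B)/(δ_A − δ_B)
f_A = (-27.43 − (-19.15)) / (-36.80 − (-19.15))
f_A = -8.28 / -17.65 = 0.4691

0.469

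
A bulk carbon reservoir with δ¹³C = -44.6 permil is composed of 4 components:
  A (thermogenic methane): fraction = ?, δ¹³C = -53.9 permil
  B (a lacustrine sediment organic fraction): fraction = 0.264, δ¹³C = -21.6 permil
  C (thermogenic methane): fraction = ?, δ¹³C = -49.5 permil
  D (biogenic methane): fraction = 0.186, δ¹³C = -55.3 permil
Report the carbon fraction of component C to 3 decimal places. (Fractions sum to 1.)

Let f_C and f_A be the unknown fractions; fractions sum to 1 so f_C + f_A = 0.550.
Mass balance: Σ fᵢ·δᵢ = δ_bulk ⇒ f_C·(-49.5) + f_A·(-53.9) = -44.6 − (-15.988) = -28.612
Substitute f_A = 0.550 − f_C:
f_C·(-49.5 − -53.9) = -28.612 − 0.550×(-53.9) = 1.033
f_C = 1.033 / 4.4 = 0.2348

0.235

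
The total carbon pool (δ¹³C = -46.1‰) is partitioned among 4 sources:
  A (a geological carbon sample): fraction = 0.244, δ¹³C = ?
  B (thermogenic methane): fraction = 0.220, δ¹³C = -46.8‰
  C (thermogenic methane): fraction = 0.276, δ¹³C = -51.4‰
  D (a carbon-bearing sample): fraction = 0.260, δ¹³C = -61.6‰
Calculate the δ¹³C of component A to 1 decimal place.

Isotope mass balance: δ_bulk = Σ fᵢ·δᵢ.
-46.1 = 0.244×δ_A + 0.220×(-46.8) + 0.276×(-51.4) + 0.260×(-61.6)
0.244·δ_A = -46.1 − (-40.498) = -5.602
δ_A = -5.602 / 0.244 = -22.96‰

-23.0‰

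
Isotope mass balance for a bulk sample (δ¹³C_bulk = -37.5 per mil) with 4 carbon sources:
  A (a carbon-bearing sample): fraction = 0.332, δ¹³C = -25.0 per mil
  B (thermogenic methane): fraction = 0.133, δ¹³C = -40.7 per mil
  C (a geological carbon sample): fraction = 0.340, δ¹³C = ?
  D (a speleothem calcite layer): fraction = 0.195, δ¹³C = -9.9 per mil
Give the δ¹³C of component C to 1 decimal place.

Isotope mass balance: δ_bulk = Σ fᵢ·δᵢ.
-37.5 = 0.332×(-25.0) + 0.133×(-40.7) + 0.340×δ_C + 0.195×(-9.9)
0.340·δ_C = -37.5 − (-15.644) = -21.856
δ_C = -21.856 / 0.340 = -64.28 per mil

-64.3 per mil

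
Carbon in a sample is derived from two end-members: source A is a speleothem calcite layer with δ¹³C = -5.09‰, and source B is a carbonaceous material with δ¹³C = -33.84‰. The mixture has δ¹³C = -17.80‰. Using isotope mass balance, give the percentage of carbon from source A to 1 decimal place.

δ_mix = f_A·δ_A + (1 − f_A)·δ_B  ⇒  f_A = (δ_mix − δ_B)/(δ_A − δ_B)
f_A = (-17.80 − (-33.84)) / (-5.09 − (-33.84))
f_A = 16.04 / 28.75 = 0.5579

55.8%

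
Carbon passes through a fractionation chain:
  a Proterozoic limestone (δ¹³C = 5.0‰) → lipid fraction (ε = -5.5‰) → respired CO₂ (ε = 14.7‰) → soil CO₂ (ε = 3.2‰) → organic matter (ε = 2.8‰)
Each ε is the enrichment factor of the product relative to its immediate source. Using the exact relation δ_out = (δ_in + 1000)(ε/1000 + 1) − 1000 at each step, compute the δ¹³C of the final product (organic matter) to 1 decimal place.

20.3‰

step 1: δ = (5.00 + 1000)·(-5.5/1000 + 1) − 1000 = -0.53‰
step 2: δ = (-0.53 + 1000)·(14.7/1000 + 1) − 1000 = 14.16‰
step 3: δ = (14.16 + 1000)·(3.2/1000 + 1) − 1000 = 17.41‰
step 4: δ = (17.41 + 1000)·(2.8/1000 + 1) − 1000 = 20.26‰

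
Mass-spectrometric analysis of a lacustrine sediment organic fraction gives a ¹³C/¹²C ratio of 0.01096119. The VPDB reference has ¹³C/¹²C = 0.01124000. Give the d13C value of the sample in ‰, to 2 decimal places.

d13C = (R_sample / R_standard − 1) × 1000
R_sample / R_standard = 0.01096119 / 0.01124000 = 0.975195
d13C = (0.975195 − 1) × 1000 = -24.805‰

-24.81‰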